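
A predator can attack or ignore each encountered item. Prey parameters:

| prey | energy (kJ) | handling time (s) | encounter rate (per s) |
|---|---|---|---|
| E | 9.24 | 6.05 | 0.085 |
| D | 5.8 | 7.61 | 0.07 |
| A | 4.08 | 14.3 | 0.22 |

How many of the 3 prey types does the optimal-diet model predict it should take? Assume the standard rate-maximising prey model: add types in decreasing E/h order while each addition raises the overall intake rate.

E/h in descending order: E 1.53, D 0.762, A 0.285 kJ/s. The optimal diet is the largest prefix of this list for which every included type satisfies E_i/h_i > R on the types above it.
Rate on top 1: 0.5187. D: 0.762 > 0.5187 → include.
Rate on top 2: 0.582. A: 0.285 < 0.582 → exclude; stop.
Optimal diet: E, D — 2 of 3 types.

2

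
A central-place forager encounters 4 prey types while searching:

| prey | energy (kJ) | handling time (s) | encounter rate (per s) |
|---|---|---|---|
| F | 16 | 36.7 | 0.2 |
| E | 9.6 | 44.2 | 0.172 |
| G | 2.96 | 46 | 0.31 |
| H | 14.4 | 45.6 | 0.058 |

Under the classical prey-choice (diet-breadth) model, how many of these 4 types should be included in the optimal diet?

E/h in descending order: F 0.436, H 0.316, E 0.217, G 0.0643 kJ/s. The optimal diet is the largest prefix of this list for which every included type satisfies E_i/h_i > R on the types above it.
Rate on top 1: 0.3837. H: 0.316 < 0.3837 → exclude; stop.
Optimal diet: F — 1 of 4 types.

1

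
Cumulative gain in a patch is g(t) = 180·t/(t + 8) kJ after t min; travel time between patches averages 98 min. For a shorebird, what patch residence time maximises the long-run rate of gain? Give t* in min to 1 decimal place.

Maximise g(t)/(T+t): set derivative to zero → g'(t)(T+t) = g(t).
g'(t) = 180·8/(t + 8)². Setting 180·8/(t+8)² = 180t/[(t+8)(98+t)] gives 8(98+t) = t(t+8), so t² = 8×98 = 784.
t* = √784 = 28 min.

28.0 min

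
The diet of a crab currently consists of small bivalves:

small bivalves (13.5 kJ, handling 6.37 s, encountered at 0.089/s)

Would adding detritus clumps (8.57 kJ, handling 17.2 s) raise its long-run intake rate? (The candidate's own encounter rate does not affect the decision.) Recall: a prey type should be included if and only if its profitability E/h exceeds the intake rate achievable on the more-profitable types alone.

No

On small bivalves alone, R = ΣλE/(1+Σλh) = 1.202/1.567 = 0.7668 kJ/s.
detritus clumps: E/h = 8.57/17.2 = 0.4983 kJ/s.
Since 0.4983 < R, time spent handling detritus clumps is better spent searching.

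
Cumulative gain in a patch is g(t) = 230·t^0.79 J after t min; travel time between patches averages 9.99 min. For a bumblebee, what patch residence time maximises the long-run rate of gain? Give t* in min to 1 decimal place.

Optimal t* satisfies g'(t*) = g(t*)/(T + t*).
g'(t) = 0.79·230·t^-0.21. Setting 0.79·230·t^-0.21 = 230·t^0.79/(9.99+t) gives 0.79(9.99+t) = t, so 0.21·t = 0.79×9.99.
t* = 0.79×9.99/0.21 = 37.58 min.

37.6 min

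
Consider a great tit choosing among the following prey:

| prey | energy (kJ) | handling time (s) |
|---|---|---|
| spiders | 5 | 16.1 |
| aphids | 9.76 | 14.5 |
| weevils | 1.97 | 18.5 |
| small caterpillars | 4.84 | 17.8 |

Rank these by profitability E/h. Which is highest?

In descending order of E/h:
aphids: 9.76/14.5 = 0.673 kJ/s
spiders: 5/16.1 = 0.311 kJ/s
small caterpillars: 4.84/17.8 = 0.272 kJ/s
weevils: 1.97/18.5 = 0.106 kJ/s

aphids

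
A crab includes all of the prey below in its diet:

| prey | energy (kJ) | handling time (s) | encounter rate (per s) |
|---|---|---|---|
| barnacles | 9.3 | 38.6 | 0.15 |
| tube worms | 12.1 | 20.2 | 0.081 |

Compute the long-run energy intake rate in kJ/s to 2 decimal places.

0.28 kJ/s

Energy encountered per unit search time: 0.15×9.3 + 0.081×12.1 = 2.375 kJ/s.
Handling time per unit search time: 0.15×38.6 + 0.081×20.2 = 7.426.
Rate = 2.375/(1 + 7.426) = 0.2819 kJ/s.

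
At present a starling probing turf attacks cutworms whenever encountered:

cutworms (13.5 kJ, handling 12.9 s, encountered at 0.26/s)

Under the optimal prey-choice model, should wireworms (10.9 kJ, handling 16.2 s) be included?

On cutworms alone, R = ΣλE/(1+Σλh) = 3.51/4.354 = 0.8062 kJ/s.
Profitability of wireworms: 10.9/16.2 = 0.6728 kJ/s.
Since 0.6728 < R, time spent handling wireworms is better spent searching.

No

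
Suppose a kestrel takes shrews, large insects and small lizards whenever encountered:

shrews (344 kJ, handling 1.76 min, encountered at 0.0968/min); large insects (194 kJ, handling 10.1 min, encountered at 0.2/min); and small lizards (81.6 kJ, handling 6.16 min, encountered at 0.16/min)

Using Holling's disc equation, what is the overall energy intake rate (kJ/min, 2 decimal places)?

Energy encountered per unit search time: 0.0968×344 + 0.2×194 + 0.16×81.6 = 85.16 kJ/min.
Handling time per unit search time: 0.0968×1.76 + 0.2×10.1 + 0.16×6.16 = 3.176.
Rate = 85.16/(1 + 3.176) = 20.39 kJ/min.

20.39 kJ/min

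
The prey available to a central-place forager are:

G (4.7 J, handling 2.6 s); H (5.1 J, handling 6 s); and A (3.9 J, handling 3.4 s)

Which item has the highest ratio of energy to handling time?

In descending order of E/h:
G: 4.7/2.6 = 1.81 J/s
A: 3.9/3.4 = 1.15 J/s
H: 5.1/6 = 0.85 J/s

G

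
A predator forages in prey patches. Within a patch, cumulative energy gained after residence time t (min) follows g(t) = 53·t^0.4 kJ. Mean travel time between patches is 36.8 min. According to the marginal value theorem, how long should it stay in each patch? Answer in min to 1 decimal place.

24.5 min

Maximise g(t)/(T+t): set derivative to zero → g'(t)(T+t) = g(t).
g'(t) = 0.4·53·t^-0.6. Setting 0.4·53·t^-0.6 = 53·t^0.4/(36.8+t) gives 0.4(36.8+t) = t, so 0.60·t = 0.4×36.8.
t* = 0.4×36.8/0.60 = 24.53 min.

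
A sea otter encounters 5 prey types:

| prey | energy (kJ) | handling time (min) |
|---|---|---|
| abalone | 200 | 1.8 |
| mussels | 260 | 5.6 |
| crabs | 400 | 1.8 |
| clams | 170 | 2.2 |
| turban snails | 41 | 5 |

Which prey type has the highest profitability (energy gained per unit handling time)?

Profitability E/h (kJ/min): abalone = 200/1.8 = 111, mussels = 260/5.6 = 46.4, crabs = 400/1.8 = 222, clams = 170/2.2 = 77.3, turban snails = 41/5 = 8.2.
Ranked: crabs > abalone > clams > mussels > turban snails.

crabs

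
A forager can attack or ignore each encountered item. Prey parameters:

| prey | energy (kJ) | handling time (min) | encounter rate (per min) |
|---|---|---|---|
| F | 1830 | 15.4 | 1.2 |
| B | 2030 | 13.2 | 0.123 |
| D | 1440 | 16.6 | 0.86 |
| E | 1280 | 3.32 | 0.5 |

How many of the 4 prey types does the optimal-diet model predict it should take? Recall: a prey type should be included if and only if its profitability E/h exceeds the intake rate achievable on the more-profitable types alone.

1

E/h in descending order: E 386, B 154, F 119, D 86.7 kJ/min. The optimal diet is the largest prefix of this list for which every included type satisfies E_i/h_i > R on the types above it.
Rate on top 1: 240.6. B: 154 < 240.6 → exclude; stop.
Optimal diet: E — 1 of 4 types.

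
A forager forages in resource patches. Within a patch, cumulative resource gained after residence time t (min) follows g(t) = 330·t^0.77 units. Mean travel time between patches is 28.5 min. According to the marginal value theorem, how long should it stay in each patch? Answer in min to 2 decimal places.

By the marginal value theorem, leave when the instantaneous gain rate g'(t) equals the habitat-wide average g(t)/(T + t).
g'(t) = 0.77·330·t^-0.23. Setting 0.77·330·t^-0.23 = 330·t^0.77/(28.5+t) gives 0.77(28.5+t) = t, so 0.23·t = 0.77×28.5.
t* = 0.77×28.5/0.23 = 95.41 min.

95.41 min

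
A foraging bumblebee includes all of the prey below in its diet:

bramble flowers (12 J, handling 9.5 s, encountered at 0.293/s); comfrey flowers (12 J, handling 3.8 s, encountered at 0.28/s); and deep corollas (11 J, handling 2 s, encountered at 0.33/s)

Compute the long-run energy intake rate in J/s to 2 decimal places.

1.91 J/s

R = (0.293×12 + 0.28×12 + 0.33×11) / (1 + 0.293×9.5 + 0.28×3.8 + 0.33×2) = 10.51/5.507 = 1.908 J/s.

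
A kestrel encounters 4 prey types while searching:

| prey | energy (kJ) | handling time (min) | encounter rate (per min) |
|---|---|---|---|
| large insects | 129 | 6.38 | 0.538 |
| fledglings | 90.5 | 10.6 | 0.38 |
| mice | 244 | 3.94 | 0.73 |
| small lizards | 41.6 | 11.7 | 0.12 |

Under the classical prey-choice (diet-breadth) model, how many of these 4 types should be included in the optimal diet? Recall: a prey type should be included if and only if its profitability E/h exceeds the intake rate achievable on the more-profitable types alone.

Rank by E/h (kJ/min): mice 61.9, large insects 20.2, fledglings 8.54, small lizards 3.56. Include each in turn until the next type's E/h falls below the running intake rate.
Rate on top 1: 45.95. large insects: 20.2 < 45.95 → exclude; stop.
Optimal diet: mice — 1 of 4 types.

1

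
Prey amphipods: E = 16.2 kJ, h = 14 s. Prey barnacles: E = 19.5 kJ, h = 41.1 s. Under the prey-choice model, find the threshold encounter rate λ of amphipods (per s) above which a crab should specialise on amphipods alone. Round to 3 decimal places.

0.050 per s

At the threshold, the rate on amphipods alone equals the profitability of barnacles: λ·16.2/(1 + λ·14) = 19.5/41.1 = 0.4745.
Rearranging, λ(16.2 − 0.4745×14) = 0.4745, so λ = 0.4745/9.558 = 0.04964 per s.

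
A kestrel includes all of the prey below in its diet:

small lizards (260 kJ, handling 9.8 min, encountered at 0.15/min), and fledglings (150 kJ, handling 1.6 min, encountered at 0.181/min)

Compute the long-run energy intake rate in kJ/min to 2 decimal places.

23.97 kJ/min

R = Σλ_iE_i / (1 + Σλ_ih_i)
Numerator: 0.15×260 + 0.181×150 = 66.15
Denominator: 1 + 0.15×9.8 + 0.181×1.6 = 2.76
R = 66.15/2.76 = 23.97 kJ/min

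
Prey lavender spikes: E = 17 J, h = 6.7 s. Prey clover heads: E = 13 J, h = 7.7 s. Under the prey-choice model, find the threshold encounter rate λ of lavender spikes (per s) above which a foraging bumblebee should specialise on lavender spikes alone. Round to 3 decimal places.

0.297 per s

Drop clover heads once their profitability E₂/h₂ falls below the rate achievable on lavender spikes alone: E₂/h₂ = λE₁/(1 + λh₁).
Solve for λ: λE₁h₂ = E₂(1 + λh₁) → λ(E₁h₂ − E₂h₁) = E₂ → λ = E₂/(E₁h₂ − E₂h₁).
λ = 13/(17×7.7 − 13×6.7) = 13/43.8 = 0.2968 per s.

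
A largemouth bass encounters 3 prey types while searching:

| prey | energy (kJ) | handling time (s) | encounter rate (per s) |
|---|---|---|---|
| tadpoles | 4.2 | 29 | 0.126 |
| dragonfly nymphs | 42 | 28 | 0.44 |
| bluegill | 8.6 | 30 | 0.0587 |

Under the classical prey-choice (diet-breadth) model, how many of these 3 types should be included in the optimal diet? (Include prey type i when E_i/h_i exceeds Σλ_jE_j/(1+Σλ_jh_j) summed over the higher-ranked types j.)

1

E/h in descending order: dragonfly nymphs 1.5, bluegill 0.287, tadpoles 0.145 kJ/s. The optimal diet is the largest prefix of this list for which every included type satisfies E_i/h_i > R on the types above it.
Rate on top 1: 1.387. bluegill: 0.287 < 1.387 → exclude; stop.
Optimal diet: dragonfly nymphs — 1 of 3 types.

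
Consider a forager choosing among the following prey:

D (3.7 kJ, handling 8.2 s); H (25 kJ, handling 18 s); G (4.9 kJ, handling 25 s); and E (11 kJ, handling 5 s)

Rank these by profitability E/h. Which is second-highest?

H

In descending order of E/h:
E: 11/5 = 2.2 kJ/s
H: 25/18 = 1.39 kJ/s
D: 3.7/8.2 = 0.451 kJ/s
G: 4.9/25 = 0.196 kJ/s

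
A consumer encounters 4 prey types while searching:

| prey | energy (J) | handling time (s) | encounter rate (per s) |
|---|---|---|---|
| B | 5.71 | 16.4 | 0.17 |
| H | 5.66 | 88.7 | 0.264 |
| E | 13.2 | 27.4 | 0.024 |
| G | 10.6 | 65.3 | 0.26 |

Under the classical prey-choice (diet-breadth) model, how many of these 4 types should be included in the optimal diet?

Profitabilities (E/h, J/s): E 0.482, B 0.348, G 0.162, H 0.0638. Add prey in this order while the next type's profitability exceeds the intake rate on those already taken.
Rate on top 1: 0.1911. B: 0.348 > 0.1911 → include.
Rate on top 2: 0.2896. G: 0.162 < 0.2896 → exclude; stop.
Optimal diet: E, B — 2 of 4 types.

2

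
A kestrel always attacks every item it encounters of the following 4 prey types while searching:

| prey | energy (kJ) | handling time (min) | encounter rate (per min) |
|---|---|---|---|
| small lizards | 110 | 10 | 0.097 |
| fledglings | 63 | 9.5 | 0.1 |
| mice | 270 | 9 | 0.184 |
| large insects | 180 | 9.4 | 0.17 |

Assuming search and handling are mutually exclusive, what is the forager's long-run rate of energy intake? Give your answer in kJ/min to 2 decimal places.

R = Σλ_iE_i / (1 + Σλ_ih_i)
Numerator: 0.097×110 + 0.1×63 + 0.184×270 + 0.17×180 = 97.25
Denominator: 1 + 0.097×10 + 0.1×9.5 + 0.184×9 + 0.17×9.4 = 6.174
R = 97.25/6.174 = 15.75 kJ/min

15.75 kJ/min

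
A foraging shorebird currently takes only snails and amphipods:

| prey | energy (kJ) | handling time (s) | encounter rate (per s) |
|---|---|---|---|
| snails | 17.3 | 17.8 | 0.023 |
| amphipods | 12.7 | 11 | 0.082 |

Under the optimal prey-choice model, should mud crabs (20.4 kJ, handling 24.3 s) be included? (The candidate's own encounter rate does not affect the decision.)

Intake rate on the current diet: R = (0.023×17.3 + 0.082×12.7) / (1 + 0.023×17.8 + 0.082×11) = 1.439/2.311 = 0.6227 kJ/s.
Profitability of mud crabs: 20.4/24.3 = 0.8395 kJ/s.
Since 0.8395 > R, including mud crabs increases the long-run rate.

Yes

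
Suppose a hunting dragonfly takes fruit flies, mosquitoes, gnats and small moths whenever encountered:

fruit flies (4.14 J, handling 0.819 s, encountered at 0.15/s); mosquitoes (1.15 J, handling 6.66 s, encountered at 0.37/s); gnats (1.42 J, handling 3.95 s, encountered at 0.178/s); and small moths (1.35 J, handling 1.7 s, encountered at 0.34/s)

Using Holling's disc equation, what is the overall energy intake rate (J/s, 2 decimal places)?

R = Σλ_iE_i / (1 + Σλ_ih_i)
Numerator: 0.15×4.14 + 0.37×1.15 + 0.178×1.42 + 0.34×1.35 = 1.758
Denominator: 1 + 0.15×0.819 + 0.37×6.66 + 0.178×3.95 + 0.34×1.7 = 4.868
R = 1.758/4.868 = 0.3612 J/s

0.36 J/s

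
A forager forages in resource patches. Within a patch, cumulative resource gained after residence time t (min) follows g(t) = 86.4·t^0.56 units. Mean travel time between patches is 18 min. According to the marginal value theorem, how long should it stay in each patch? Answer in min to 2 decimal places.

Optimal t* satisfies g'(t*) = g(t*)/(T + t*).
g'(t) = 0.56·86.4·t^-0.44. Setting 0.56·86.4·t^-0.44 = 86.4·t^0.56/(18+t) gives 0.56(18+t) = t, so 0.44·t = 0.56×18.
t* = 0.56×18/0.44 = 22.91 min.

22.91 min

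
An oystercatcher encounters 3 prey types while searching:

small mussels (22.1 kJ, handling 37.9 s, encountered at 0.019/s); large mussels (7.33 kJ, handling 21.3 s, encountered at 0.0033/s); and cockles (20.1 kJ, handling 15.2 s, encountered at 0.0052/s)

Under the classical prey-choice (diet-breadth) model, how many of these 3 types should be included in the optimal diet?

3

Profitabilities (E/h, kJ/s): cockles 1.32, small mussels 0.583, large mussels 0.344. Add prey in this order while the next type's profitability exceeds the intake rate on those already taken.
Rate on top 1: 0.09686. small mussels: 0.583 > 0.09686 → include.
Rate on top 2: 0.2915. large mussels: 0.344 > 0.2915 → include.
Optimal diet: cockles, small mussels, large mussels — 3 of 3 types.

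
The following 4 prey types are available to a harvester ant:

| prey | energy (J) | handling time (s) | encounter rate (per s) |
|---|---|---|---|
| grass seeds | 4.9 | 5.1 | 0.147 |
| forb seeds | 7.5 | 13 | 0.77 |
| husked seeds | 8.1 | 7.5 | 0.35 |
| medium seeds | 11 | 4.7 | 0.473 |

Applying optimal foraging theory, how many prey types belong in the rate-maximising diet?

1

E/h in descending order: medium seeds 2.34, husked seeds 1.08, grass seeds 0.961, forb seeds 0.577 J/s. The optimal diet is the largest prefix of this list for which every included type satisfies E_i/h_i > R on the types above it.
Rate on top 1: 1.614. husked seeds: 1.08 < 1.614 → exclude; stop.
Optimal diet: medium seeds — 1 of 4 types.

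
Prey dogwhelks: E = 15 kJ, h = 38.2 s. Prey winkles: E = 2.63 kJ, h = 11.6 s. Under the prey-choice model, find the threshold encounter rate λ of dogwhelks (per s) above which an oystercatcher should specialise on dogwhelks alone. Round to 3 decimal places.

0.036 per s

Drop winkles once their profitability E₂/h₂ falls below the rate achievable on dogwhelks alone: E₂/h₂ = λE₁/(1 + λh₁).
Solve for λ: λE₁h₂ = E₂(1 + λh₁) → λ(E₁h₂ − E₂h₁) = E₂ → λ = E₂/(E₁h₂ − E₂h₁).
λ = 2.63/(15×11.6 − 2.63×38.2) = 2.63/73.53 = 0.03577 per s.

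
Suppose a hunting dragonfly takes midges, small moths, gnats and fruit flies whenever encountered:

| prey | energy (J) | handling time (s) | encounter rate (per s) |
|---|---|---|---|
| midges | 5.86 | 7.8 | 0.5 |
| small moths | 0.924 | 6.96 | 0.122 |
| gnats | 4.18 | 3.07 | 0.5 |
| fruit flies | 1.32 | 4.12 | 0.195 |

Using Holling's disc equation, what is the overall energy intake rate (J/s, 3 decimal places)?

0.666 J/s

R = Σλ_iE_i / (1 + Σλ_ih_i)
Numerator: 0.5×5.86 + 0.122×0.924 + 0.5×4.18 + 0.195×1.32 = 5.39
Denominator: 1 + 0.5×7.8 + 0.122×6.96 + 0.5×3.07 + 0.195×4.12 = 8.088
R = 5.39/8.088 = 0.6665 J/s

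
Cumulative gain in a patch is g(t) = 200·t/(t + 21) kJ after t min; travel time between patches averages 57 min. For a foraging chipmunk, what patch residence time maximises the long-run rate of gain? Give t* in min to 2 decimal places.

34.60 min

By the marginal value theorem, leave when the instantaneous gain rate g'(t) equals the habitat-wide average g(t)/(T + t).
g'(t) = 200·21/(t + 21)². Setting 200·21/(t+21)² = 200t/[(t+21)(57+t)] gives 21(57+t) = t(t+21), so t² = 21×57 = 1197.
t* = √1197 = 34.6 min.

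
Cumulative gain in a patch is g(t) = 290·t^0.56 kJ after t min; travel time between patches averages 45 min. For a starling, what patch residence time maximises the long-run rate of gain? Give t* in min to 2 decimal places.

57.27 min

By the marginal value theorem, leave when the instantaneous gain rate g'(t) equals the habitat-wide average g(t)/(T + t).
g'(t) = 0.56·290·t^-0.44. Setting 0.56·290·t^-0.44 = 290·t^0.56/(45+t) gives 0.56(45+t) = t, so 0.44·t = 0.56×45.
t* = 0.56×45/0.44 = 57.27 min.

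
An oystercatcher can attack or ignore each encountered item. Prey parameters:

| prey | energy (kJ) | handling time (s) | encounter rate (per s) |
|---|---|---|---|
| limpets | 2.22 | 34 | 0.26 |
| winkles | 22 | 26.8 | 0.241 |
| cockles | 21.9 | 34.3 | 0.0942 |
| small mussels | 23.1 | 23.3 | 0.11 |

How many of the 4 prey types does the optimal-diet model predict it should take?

2

Rank by E/h (kJ/s): small mussels 0.991, winkles 0.821, cockles 0.638, limpets 0.0653. Include each in turn until the next type's E/h falls below the running intake rate.
Rate on top 1: 0.7132. winkles: 0.821 > 0.7132 → include.
Rate on top 2: 0.7826. cockles: 0.638 < 0.7826 → exclude; stop.
Optimal diet: small mussels, winkles — 2 of 4 types.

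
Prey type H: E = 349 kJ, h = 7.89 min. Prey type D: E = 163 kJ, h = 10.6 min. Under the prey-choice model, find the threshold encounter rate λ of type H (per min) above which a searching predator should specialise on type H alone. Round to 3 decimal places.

0.068 per min

Drop type D once their profitability E₂/h₂ falls below the rate achievable on type H alone: E₂/h₂ = λE₁/(1 + λh₁).
Solve for λ: λE₁h₂ = E₂(1 + λh₁) → λ(E₁h₂ − E₂h₁) = E₂ → λ = E₂/(E₁h₂ − E₂h₁).
λ = 163/(349×10.6 − 163×7.89) = 163/2413 = 0.06754 per min.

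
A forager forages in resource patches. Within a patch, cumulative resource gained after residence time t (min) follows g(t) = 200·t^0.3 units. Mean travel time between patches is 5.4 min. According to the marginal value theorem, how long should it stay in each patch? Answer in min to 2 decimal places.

By the marginal value theorem, leave when the instantaneous gain rate g'(t) equals the habitat-wide average g(t)/(T + t).
g'(t) = 0.3·200·t^-0.7. Setting 0.3·200·t^-0.7 = 200·t^0.3/(5.4+t) gives 0.3(5.4+t) = t, so 0.70·t = 0.3×5.4.
t* = 0.3×5.4/0.70 = 2.314 min.

2.31 min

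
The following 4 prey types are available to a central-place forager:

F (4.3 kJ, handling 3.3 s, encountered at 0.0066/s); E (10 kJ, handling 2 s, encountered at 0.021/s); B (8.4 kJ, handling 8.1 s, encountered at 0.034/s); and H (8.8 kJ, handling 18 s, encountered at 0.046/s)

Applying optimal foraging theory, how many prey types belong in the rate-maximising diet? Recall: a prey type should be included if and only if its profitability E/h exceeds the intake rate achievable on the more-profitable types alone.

4

Profitabilities (E/h, kJ/s): E 5, F 1.3, B 1.04, H 0.489. Add prey in this order while the next type's profitability exceeds the intake rate on those already taken.
Rate on top 1: 0.2015. F: 1.3 > 0.2015 → include.
Rate on top 2: 0.2241. B: 1.04 > 0.2241 → include.
Rate on top 3: 0.3913. H: 0.489 > 0.3913 → include.
Optimal diet: E, F, B, H — 4 of 4 types.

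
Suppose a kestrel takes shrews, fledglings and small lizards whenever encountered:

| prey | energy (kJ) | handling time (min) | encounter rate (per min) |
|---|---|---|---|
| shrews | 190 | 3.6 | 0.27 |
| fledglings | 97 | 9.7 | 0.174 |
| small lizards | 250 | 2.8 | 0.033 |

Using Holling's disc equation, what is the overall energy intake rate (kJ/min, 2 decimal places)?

20.37 kJ/min

Energy encountered per unit search time: 0.27×190 + 0.174×97 + 0.033×250 = 76.43 kJ/min.
Handling time per unit search time: 0.27×3.6 + 0.174×9.7 + 0.033×2.8 = 2.752.
Rate = 76.43/(1 + 2.752) = 20.37 kJ/min.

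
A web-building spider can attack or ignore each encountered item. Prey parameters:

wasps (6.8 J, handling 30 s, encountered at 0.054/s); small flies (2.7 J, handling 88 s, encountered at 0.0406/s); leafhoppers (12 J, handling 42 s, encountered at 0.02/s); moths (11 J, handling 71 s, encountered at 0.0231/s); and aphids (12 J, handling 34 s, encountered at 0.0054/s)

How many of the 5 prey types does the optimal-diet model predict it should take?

3

Profitabilities (E/h, J/s): aphids 0.353, leafhoppers 0.286, wasps 0.227, moths 0.155, small flies 0.0307. Add prey in this order while the next type's profitability exceeds the intake rate on those already taken.
Rate on top 1: 0.05475. leafhoppers: 0.286 > 0.05475 → include.
Rate on top 2: 0.1506. wasps: 0.227 > 0.1506 → include.
Rate on top 3: 0.1844. moths: 0.155 < 0.1844 → exclude; stop.
Optimal diet: aphids, leafhoppers, wasps — 3 of 5 types.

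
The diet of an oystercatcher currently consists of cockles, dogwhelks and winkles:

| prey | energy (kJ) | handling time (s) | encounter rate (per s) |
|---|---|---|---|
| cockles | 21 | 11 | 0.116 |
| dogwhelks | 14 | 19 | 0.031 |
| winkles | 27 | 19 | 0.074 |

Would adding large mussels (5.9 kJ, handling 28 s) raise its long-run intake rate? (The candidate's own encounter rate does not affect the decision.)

Intake rate on the current diet: R = (0.116×21 + 0.031×14 + 0.074×27) / (1 + 0.116×11 + 0.031×19 + 0.074×19) = 4.868/4.271 = 1.14 kJ/s.
large mussels: E/h = 5.9/28 = 0.2107 kJ/s.
Since 0.2107 < R, time spent handling large mussels is better spent searching.

No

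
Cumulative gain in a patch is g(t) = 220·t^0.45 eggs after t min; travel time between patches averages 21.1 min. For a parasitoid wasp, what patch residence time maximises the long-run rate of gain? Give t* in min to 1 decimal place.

17.3 min

Optimal t* satisfies g'(t*) = g(t*)/(T + t*).
g'(t) = 0.45·220·t^-0.55. Setting 0.45·220·t^-0.55 = 220·t^0.45/(21.1+t) gives 0.45(21.1+t) = t, so 0.55·t = 0.45×21.1.
t* = 0.45×21.1/0.55 = 17.26 min.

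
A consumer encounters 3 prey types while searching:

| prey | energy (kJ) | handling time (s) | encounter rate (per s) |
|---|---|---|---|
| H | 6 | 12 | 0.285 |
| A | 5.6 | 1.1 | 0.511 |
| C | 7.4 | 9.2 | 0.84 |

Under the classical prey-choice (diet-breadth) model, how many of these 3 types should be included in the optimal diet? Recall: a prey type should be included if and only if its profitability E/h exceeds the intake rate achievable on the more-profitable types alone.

1

Rank by E/h (kJ/s): A 5.09, C 0.804, H 0.5. Include each in turn until the next type's E/h falls below the running intake rate.
Rate on top 1: 1.832. C: 0.804 < 1.832 → exclude; stop.
Optimal diet: A — 1 of 3 types.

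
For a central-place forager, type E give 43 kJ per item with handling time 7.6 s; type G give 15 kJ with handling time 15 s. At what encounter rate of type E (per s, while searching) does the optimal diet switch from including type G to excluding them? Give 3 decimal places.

0.028 per s

The zero-one rule: include type G iff E₂/h₂ > λE₁/(1+λh₁). Equality gives the switch point.
λE₁h₂ = E₂ + λE₂h₁ ⇒ λ = E₂/(E₁h₂ − E₂h₁) = 15/(645 − 114) = 0.02825 per s.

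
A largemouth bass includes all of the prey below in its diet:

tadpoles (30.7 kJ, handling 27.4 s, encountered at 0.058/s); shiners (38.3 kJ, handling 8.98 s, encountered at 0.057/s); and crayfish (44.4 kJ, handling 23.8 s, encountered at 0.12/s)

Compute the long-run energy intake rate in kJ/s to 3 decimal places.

1.560 kJ/s

R = (0.058×30.7 + 0.057×38.3 + 0.12×44.4) / (1 + 0.058×27.4 + 0.057×8.98 + 0.12×23.8) = 9.292/5.957 = 1.56 kJ/s.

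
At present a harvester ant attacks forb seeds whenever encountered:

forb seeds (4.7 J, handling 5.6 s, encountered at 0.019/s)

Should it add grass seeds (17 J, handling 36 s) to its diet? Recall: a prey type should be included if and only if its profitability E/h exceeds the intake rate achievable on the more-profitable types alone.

On forb seeds alone, R = ΣλE/(1+Σλh) = 0.0893/1.106 = 0.08071 J/s.
grass seeds: E/h = 17/36 = 0.4722 J/s.
0.4722 > 0.08071, so adding grass seeds raises the average — include it.

Yes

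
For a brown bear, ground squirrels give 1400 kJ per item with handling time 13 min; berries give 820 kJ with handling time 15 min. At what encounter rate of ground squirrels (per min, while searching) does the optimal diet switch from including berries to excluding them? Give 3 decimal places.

0.079 per min

Drop berries once their profitability E₂/h₂ falls below the rate achievable on ground squirrels alone: E₂/h₂ = λE₁/(1 + λh₁).
Solve for λ: λE₁h₂ = E₂(1 + λh₁) → λ(E₁h₂ − E₂h₁) = E₂ → λ = E₂/(E₁h₂ − E₂h₁).
λ = 820/(1400×15 − 820×13) = 820/1.034e+04 = 0.0793 per min.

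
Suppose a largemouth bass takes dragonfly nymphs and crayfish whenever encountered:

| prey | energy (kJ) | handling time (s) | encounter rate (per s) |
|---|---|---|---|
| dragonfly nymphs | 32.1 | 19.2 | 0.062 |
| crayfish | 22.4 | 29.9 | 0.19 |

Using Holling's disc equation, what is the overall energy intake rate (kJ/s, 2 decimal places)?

0.79 kJ/s

R = Σλ_iE_i / (1 + Σλ_ih_i)
Numerator: 0.062×32.1 + 0.19×22.4 = 6.246
Denominator: 1 + 0.062×19.2 + 0.19×29.9 = 7.871
R = 6.246/7.871 = 0.7935 kJ/s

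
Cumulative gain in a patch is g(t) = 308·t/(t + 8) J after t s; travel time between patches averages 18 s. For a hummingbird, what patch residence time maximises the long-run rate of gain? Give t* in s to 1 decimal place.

Maximise g(t)/(T+t): set derivative to zero → g'(t)(T+t) = g(t).
g'(t) = 308·8/(t + 8)². Setting 308·8/(t+8)² = 308t/[(t+8)(18+t)] gives 8(18+t) = t(t+8), so t² = 8×18 = 144.
t* = √144 = 12 s.

12.0 s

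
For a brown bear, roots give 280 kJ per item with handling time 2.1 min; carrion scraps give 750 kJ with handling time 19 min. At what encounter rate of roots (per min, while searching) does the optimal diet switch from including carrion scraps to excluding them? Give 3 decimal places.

0.200 per min

The zero-one rule: include carrion scraps iff E₂/h₂ > λE₁/(1+λh₁). Equality gives the switch point.
λE₁h₂ = E₂ + λE₂h₁ ⇒ λ = E₂/(E₁h₂ − E₂h₁) = 750/(5320 − 1575) = 0.2003 per min.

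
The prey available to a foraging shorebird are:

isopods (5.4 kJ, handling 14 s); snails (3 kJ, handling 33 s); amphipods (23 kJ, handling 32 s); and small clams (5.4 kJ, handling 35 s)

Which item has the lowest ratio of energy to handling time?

snails

Profitability E/h (kJ/s): isopods = 5.4/14 = 0.386, snails = 3/33 = 0.0909, amphipods = 23/32 = 0.719, small clams = 5.4/35 = 0.154.
Ranked: amphipods > isopods > small clams > snails.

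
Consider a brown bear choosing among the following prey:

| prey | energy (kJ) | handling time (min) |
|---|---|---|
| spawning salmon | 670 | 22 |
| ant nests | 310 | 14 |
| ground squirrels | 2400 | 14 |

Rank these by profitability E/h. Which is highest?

ground squirrels

Profitability E/h (kJ/min): spawning salmon = 670/22 = 30.5, ant nests = 310/14 = 22.1, ground squirrels = 2400/14 = 171.
Ranked: ground squirrels > spawning salmon > ant nests.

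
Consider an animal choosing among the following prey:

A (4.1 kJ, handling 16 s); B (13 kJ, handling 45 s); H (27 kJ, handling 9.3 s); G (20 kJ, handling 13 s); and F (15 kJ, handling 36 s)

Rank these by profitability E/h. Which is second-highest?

G

In descending order of E/h:
H: 27/9.3 = 2.9 kJ/s
G: 20/13 = 1.54 kJ/s
F: 15/36 = 0.417 kJ/s
B: 13/45 = 0.289 kJ/s
A: 4.1/16 = 0.256 kJ/s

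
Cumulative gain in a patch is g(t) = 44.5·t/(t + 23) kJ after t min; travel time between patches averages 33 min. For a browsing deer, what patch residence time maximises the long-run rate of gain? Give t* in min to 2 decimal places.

Maximise g(t)/(T+t): set derivative to zero → g'(t)(T+t) = g(t).
g'(t) = 44.5·23/(t + 23)². Setting 44.5·23/(t+23)² = 44.5t/[(t+23)(33+t)] gives 23(33+t) = t(t+23), so t² = 23×33 = 759.
t* = √759 = 27.55 min.

27.55 min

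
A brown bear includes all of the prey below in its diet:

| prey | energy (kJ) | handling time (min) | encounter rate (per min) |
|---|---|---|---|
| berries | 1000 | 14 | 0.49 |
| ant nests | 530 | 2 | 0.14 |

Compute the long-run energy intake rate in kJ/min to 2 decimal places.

69.31 kJ/min

R = (0.49×1000 + 0.14×530) / (1 + 0.49×14 + 0.14×2) = 564.2/8.14 = 69.31 kJ/min.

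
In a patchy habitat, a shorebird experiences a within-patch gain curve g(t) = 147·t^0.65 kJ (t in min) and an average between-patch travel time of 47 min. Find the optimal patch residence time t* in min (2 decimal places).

87.29 min

Optimal t* satisfies g'(t*) = g(t*)/(T + t*).
g'(t) = 0.65·147·t^-0.35. Setting 0.65·147·t^-0.35 = 147·t^0.65/(47+t) gives 0.65(47+t) = t, so 0.35·t = 0.65×47.
t* = 0.65×47/0.35 = 87.29 min.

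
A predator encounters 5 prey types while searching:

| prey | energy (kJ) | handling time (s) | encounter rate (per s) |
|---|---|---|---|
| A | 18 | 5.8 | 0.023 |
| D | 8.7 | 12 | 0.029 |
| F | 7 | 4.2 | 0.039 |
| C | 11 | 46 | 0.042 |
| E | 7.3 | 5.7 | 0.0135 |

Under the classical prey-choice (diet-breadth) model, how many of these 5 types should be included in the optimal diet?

4

Rank by E/h (kJ/s): A 3.1, F 1.67, E 1.28, D 0.725, C 0.239. Include each in turn until the next type's E/h falls below the running intake rate.
Rate on top 1: 0.3653. F: 1.67 > 0.3653 → include.
Rate on top 2: 0.5296. E: 1.28 > 0.5296 → include.
Rate on top 3: 0.5717. D: 0.725 > 0.5717 → include.
Rate on top 4: 0.6026. C: 0.239 < 0.6026 → exclude; stop.
Optimal diet: A, F, E, D — 4 of 5 types.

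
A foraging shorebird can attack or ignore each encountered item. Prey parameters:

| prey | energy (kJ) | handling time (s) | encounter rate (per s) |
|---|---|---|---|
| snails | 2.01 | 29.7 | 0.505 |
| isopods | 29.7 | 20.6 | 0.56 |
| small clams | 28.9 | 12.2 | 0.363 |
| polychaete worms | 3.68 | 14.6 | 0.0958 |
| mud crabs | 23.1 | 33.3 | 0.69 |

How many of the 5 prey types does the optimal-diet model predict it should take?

1

Rank by E/h (kJ/s): small clams 2.37, isopods 1.44, mud crabs 0.694, polychaete worms 0.252, snails 0.0677. Include each in turn until the next type's E/h falls below the running intake rate.
Rate on top 1: 1.932. isopods: 1.44 < 1.932 → exclude; stop.
Optimal diet: small clams — 1 of 5 types.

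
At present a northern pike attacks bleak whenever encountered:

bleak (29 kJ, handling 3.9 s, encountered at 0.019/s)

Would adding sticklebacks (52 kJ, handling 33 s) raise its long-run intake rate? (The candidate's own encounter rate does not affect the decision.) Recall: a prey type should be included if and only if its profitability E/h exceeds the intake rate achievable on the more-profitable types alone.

On bleak alone, R = ΣλE/(1+Σλh) = 0.551/1.074 = 0.513 kJ/s.
sticklebacks: E/h = 52/33 = 1.576 kJ/s.
1.576 > 0.513, so adding sticklebacks raises the average — include it.

Yes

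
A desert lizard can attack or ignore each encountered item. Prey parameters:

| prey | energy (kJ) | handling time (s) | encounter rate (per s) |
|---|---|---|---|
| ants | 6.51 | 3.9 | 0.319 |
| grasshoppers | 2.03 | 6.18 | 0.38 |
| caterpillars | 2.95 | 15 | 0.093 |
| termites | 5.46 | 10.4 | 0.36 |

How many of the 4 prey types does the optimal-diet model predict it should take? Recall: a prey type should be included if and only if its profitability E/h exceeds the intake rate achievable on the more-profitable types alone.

E/h in descending order: ants 1.67, termites 0.525, grasshoppers 0.328, caterpillars 0.197 kJ/s. The optimal diet is the largest prefix of this list for which every included type satisfies E_i/h_i > R on the types above it.
Rate on top 1: 0.9254. termites: 0.525 < 0.9254 → exclude; stop.
Optimal diet: ants — 1 of 4 types.

1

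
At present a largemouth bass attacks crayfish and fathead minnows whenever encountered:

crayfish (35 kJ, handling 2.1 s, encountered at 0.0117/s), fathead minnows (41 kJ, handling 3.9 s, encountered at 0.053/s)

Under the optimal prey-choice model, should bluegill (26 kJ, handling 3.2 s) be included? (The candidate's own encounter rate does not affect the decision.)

Yes

Current rate: (0.0117×35 + 0.053×41)/(1 + 0.0117×2.1 + 0.053×3.9) = 2.097 kJ/s.
bluegill: E/h = 26/3.2 = 8.125 kJ/s.
Since 8.125 > R, including bluegill increases the long-run rate.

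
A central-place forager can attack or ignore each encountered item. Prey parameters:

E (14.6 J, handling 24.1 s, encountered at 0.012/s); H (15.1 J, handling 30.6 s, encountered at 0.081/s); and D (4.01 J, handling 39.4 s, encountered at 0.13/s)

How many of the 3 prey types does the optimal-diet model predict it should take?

2

E/h in descending order: E 0.606, H 0.493, D 0.102 J/s. The optimal diet is the largest prefix of this list for which every included type satisfies E_i/h_i > R on the types above it.
Rate on top 1: 0.1359. H: 0.493 > 0.1359 → include.
Rate on top 2: 0.3711. D: 0.102 < 0.3711 → exclude; stop.
Optimal diet: E, H — 2 of 3 types.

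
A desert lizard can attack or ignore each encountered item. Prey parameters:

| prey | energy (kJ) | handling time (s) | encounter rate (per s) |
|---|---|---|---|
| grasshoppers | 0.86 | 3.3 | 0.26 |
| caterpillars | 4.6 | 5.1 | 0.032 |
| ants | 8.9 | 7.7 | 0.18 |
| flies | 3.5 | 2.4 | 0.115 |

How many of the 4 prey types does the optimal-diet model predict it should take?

3

Rank by E/h (kJ/s): flies 1.46, ants 1.16, caterpillars 0.902, grasshoppers 0.261. Include each in turn until the next type's E/h falls below the running intake rate.
Rate on top 1: 0.3154. ants: 1.16 > 0.3154 → include.
Rate on top 2: 0.753. caterpillars: 0.902 > 0.753 → include.
Rate on top 3: 0.7616. grasshoppers: 0.261 < 0.7616 → exclude; stop.
Optimal diet: flies, ants, caterpillars — 3 of 4 types.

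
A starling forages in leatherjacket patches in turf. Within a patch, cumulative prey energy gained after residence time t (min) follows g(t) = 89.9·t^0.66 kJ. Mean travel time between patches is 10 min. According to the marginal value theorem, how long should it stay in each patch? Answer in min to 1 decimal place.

Optimal t* satisfies g'(t*) = g(t*)/(T + t*).
g'(t) = 0.66·89.9·t^-0.34. Setting 0.66·89.9·t^-0.34 = 89.9·t^0.66/(10+t) gives 0.66(10+t) = t, so 0.34·t = 0.66×10.
t* = 0.66×10/0.34 = 19.41 min.

19.4 min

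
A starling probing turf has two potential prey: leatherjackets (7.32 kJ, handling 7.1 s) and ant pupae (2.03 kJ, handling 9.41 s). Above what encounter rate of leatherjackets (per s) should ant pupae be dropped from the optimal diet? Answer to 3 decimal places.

0.037 per s

The zero-one rule: include ant pupae iff E₂/h₂ > λE₁/(1+λh₁). Equality gives the switch point.
λE₁h₂ = E₂ + λE₂h₁ ⇒ λ = E₂/(E₁h₂ − E₂h₁) = 2.03/(68.88 − 14.41) = 0.03727 per s.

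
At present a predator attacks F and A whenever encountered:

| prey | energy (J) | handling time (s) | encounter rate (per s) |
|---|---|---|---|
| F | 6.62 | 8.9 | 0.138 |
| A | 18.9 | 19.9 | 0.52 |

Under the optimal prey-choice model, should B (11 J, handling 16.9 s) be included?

On F and A alone, R = ΣλE/(1+Σλh) = 10.74/12.58 = 0.8541 J/s.
B: E/h = 11/16.9 = 0.6509 J/s.
0.6509 < 0.8541, so adding B would lower the average — exclude it.

No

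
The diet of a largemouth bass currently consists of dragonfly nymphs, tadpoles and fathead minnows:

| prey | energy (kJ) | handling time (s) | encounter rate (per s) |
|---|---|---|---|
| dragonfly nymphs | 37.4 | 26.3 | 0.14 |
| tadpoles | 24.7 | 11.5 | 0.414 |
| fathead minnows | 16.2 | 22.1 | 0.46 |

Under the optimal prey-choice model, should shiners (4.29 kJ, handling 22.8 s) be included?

No

Current rate: (0.14×37.4 + 0.414×24.7 + 0.46×16.2)/(1 + 0.14×26.3 + 0.414×11.5 + 0.46×22.1) = 1.169 kJ/s.
shiners: E/h = 4.29/22.8 = 0.1882 kJ/s.
Since 0.1882 < R, time spent handling shiners is better spent searching.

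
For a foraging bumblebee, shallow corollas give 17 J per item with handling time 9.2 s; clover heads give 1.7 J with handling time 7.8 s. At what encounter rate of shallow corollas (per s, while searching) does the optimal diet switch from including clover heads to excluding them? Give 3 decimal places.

The zero-one rule: include clover heads iff E₂/h₂ > λE₁/(1+λh₁). Equality gives the switch point.
λE₁h₂ = E₂ + λE₂h₁ ⇒ λ = E₂/(E₁h₂ − E₂h₁) = 1.7/(132.6 − 15.64) = 0.01453 per s.

0.015 per s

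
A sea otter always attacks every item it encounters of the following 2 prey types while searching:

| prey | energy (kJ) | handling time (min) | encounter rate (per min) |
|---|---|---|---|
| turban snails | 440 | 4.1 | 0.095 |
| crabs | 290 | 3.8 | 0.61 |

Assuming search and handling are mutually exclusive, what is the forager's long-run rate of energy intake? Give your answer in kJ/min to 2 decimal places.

58.99 kJ/min

Energy encountered per unit search time: 0.095×440 + 0.61×290 = 218.7 kJ/min.
Handling time per unit search time: 0.095×4.1 + 0.61×3.8 = 2.708.
Rate = 218.7/(1 + 2.708) = 58.99 kJ/min.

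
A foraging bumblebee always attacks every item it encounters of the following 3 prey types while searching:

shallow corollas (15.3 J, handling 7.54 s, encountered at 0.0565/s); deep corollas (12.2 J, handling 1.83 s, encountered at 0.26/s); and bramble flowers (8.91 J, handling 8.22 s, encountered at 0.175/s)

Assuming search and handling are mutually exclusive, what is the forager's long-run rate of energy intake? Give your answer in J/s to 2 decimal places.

1.68 J/s

R = Σλ_iE_i / (1 + Σλ_ih_i)
Numerator: 0.0565×15.3 + 0.26×12.2 + 0.175×8.91 = 5.596
Denominator: 1 + 0.0565×7.54 + 0.26×1.83 + 0.175×8.22 = 3.34
R = 5.596/3.34 = 1.675 J/s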